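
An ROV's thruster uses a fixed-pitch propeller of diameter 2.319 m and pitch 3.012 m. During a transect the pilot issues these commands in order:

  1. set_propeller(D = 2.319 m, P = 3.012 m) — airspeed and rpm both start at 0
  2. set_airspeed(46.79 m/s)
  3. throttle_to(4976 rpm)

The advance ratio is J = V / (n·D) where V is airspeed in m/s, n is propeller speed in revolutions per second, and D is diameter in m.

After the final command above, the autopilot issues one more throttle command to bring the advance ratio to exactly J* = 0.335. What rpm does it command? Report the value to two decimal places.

rpm = 3613.76

set_propeller: D = 2.319 m, P = 3.012 m (p = P/D = 1.298836); state ← (V=0, rpm=0)
set_airspeed(46.79): V ← 46.79 m/s
throttle_to(4976): rpm ← 4976
final state: V = 46.79 m/s, rpm = 4976 → n = rpm/60 = 82.933333 rev/s
target J* = 0.335; solve J* = V/(n·D) for n: n = V/(J*·D) = 46.79/(0.335 × 2.319) = 60.229255 rev/s
rpm = 60·n = 3613.755286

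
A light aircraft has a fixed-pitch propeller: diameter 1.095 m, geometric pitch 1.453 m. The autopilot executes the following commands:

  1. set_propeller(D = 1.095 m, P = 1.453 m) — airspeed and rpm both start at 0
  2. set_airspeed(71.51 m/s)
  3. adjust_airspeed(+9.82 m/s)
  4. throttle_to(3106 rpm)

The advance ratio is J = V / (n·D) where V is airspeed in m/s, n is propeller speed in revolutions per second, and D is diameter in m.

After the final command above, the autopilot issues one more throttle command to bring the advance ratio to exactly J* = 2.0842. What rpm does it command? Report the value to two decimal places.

rpm = 2138.20

set_propeller: D = 1.095 m, P = 1.453 m (p = P/D = 1.326941); state ← (V=0, rpm=0)
set_airspeed(71.51): V ← 71.51 m/s
adjust_airspeed(+9.82): V ← 71.51 +9.82 = 81.33 m/s
throttle_to(3106): rpm ← 3106
final state: V = 81.33 m/s, rpm = 3106 → n = rpm/60 = 51.766667 rev/s
target J* = 2.0842; solve J* = V/(n·D) for n: n = V/(J*·D) = 81.33/(2.0842 × 1.095) = 35.636682 rev/s
rpm = 60·n = 2138.200919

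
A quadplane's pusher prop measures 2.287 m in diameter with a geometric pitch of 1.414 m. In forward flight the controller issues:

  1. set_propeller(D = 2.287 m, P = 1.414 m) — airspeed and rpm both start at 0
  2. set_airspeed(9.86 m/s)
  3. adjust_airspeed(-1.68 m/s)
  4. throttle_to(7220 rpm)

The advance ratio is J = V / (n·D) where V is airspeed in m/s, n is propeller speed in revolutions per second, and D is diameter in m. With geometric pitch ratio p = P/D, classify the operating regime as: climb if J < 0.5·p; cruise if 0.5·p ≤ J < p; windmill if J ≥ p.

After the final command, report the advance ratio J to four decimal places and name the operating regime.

set_propeller: D = 2.287 m, P = 1.414 m (p = P/D = 0.618277); state ← (V=0, rpm=0)
set_airspeed(9.86): V ← 9.86 m/s
adjust_airspeed(-1.68): V ← 9.86 -1.68 = 8.18 m/s
throttle_to(7220): rpm ← 7220
final state: V = 8.18 m/s, rpm = 7220 → n = rpm/60 = 120.333333 rev/s
J = V / (n·D) = 8.18 / (120.333333 × 2.287) = 0.029724
regime bands: climb J<0.3091 | cruise [0.3091, 0.6183) | windmill J≥0.6183
J = 0.0297 → climb

J = 0.0297, regime = climb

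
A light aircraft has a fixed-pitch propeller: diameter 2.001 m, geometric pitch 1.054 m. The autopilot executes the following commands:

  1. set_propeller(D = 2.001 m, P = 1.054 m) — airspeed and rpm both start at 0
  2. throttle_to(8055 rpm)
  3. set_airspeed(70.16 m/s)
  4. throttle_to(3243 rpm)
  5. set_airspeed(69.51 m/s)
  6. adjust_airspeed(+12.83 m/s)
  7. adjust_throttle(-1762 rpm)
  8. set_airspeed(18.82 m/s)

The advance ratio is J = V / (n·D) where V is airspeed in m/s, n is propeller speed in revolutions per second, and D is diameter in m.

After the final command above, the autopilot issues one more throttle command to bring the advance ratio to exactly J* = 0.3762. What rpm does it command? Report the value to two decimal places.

rpm = 1500.05

set_propeller: D = 2.001 m, P = 1.054 m (p = P/D = 0.526737); state ← (V=0, rpm=0)
throttle_to(8055): rpm ← 8055
set_airspeed(70.16): V ← 70.16 m/s
throttle_to(3243): rpm ← 3243
set_airspeed(69.51): V ← 69.51 m/s
adjust_airspeed(+12.83): V ← 69.51 +12.83 = 82.34 m/s
adjust_throttle(-1762): rpm ← 3243 -1762 = 1481
set_airspeed(18.82): V ← 18.82 m/s
final state: V = 18.82 m/s, rpm = 1481 → n = rpm/60 = 24.683333 rev/s
target J* = 0.3762; solve J* = V/(n·D) for n: n = V/(J*·D) = 18.82/(0.3762 × 2.001) = 25.000790 rev/s
rpm = 60·n = 1500.047424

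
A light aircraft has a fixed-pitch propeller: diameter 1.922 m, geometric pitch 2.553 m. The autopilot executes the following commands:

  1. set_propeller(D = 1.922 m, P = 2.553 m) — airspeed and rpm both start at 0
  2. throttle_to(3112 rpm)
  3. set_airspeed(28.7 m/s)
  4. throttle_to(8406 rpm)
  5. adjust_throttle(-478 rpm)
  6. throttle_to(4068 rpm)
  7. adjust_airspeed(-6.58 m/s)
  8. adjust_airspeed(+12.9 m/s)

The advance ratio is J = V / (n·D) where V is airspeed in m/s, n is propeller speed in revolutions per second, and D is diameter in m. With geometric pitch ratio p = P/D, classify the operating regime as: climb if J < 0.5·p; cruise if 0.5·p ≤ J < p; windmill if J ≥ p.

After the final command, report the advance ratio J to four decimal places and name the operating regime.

set_propeller: D = 1.922 m, P = 2.553 m (p = P/D = 1.328304); state ← (V=0, rpm=0)
throttle_to(3112): rpm ← 3112
set_airspeed(28.7): V ← 28.7 m/s
throttle_to(8406): rpm ← 8406
adjust_throttle(-478): rpm ← 8406 -478 = 7928
throttle_to(4068): rpm ← 4068
adjust_airspeed(-6.58): V ← 28.7 -6.58 = 22.12 m/s
adjust_airspeed(+12.9): V ← 22.12 +12.9 = 35.02 m/s
final state: V = 35.02 m/s, rpm = 4068 → n = rpm/60 = 67.800000 rev/s
J = V / (n·D) = 35.02 / (67.800000 × 1.922) = 0.268740
regime bands: climb J<0.6642 | cruise [0.6642, 1.3283) | windmill J≥1.3283
J = 0.2687 → climb

J = 0.2687, regime = climb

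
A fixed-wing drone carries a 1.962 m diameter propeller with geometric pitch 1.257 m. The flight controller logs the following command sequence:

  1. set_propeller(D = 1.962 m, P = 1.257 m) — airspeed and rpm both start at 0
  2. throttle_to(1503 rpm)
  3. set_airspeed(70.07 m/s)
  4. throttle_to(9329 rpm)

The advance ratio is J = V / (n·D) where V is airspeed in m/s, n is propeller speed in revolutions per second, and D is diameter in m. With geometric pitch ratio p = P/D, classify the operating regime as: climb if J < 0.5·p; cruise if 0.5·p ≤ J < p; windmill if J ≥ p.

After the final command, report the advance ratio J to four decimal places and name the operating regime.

set_propeller: D = 1.962 m, P = 1.257 m (p = P/D = 0.640673); state ← (V=0, rpm=0)
throttle_to(1503): rpm ← 1503
set_airspeed(70.07): V ← 70.07 m/s
throttle_to(9329): rpm ← 9329
final state: V = 70.07 m/s, rpm = 9329 → n = rpm/60 = 155.483333 rev/s
J = V / (n·D) = 70.07 / (155.483333 × 1.962) = 0.229694
regime bands: climb J<0.3203 | cruise [0.3203, 0.6407) | windmill J≥0.6407
J = 0.2297 → climb

J = 0.2297, regime = climb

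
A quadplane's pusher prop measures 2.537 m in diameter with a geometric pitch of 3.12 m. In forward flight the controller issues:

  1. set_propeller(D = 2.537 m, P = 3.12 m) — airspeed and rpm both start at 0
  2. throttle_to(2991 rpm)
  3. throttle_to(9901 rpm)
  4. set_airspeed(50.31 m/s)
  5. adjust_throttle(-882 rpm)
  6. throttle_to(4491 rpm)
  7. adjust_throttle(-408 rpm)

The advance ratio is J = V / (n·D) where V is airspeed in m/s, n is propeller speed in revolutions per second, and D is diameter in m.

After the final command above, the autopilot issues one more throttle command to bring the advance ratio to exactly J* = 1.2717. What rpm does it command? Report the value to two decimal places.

set_propeller: D = 2.537 m, P = 3.12 m (p = P/D = 1.229799); state ← (V=0, rpm=0)
throttle_to(2991): rpm ← 2991
throttle_to(9901): rpm ← 9901
set_airspeed(50.31): V ← 50.31 m/s
adjust_throttle(-882): rpm ← 9901 -882 = 9019
throttle_to(4491): rpm ← 4491
adjust_throttle(-408): rpm ← 4491 -408 = 4083
final state: V = 50.31 m/s, rpm = 4083 → n = rpm/60 = 68.050000 rev/s
target J* = 1.2717; solve J* = V/(n·D) for n: n = V/(J*·D) = 50.31/(1.2717 × 2.537) = 15.593700 rev/s
rpm = 60·n = 935.622009

rpm = 935.62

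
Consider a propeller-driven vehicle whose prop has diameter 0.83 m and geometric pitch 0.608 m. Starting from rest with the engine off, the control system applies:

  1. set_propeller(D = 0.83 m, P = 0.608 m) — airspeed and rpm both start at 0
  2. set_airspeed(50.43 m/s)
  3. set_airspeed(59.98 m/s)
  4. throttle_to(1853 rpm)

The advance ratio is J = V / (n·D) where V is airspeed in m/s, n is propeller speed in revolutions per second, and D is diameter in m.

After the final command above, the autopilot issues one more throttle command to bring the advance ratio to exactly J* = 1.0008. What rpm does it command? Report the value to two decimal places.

set_propeller: D = 0.83 m, P = 0.608 m (p = P/D = 0.732530); state ← (V=0, rpm=0)
set_airspeed(50.43): V ← 50.43 m/s
set_airspeed(59.98): V ← 59.98 m/s
throttle_to(1853): rpm ← 1853
final state: V = 59.98 m/s, rpm = 1853 → n = rpm/60 = 30.883333 rev/s
target J* = 1.0008; solve J* = V/(n·D) for n: n = V/(J*·D) = 59.98/(1.0008 × 0.83) = 72.207294 rev/s
rpm = 60·n = 4332.437664

rpm = 4332.44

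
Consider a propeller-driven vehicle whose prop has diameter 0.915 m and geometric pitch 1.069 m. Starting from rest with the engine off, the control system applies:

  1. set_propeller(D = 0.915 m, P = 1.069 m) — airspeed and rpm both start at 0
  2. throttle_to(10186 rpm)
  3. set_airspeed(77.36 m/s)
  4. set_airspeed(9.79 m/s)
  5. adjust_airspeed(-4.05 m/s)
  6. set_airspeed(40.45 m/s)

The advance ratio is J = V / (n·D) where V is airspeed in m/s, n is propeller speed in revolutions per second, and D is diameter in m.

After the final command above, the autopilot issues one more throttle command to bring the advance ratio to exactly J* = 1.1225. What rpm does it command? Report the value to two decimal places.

set_propeller: D = 0.915 m, P = 1.069 m (p = P/D = 1.168306); state ← (V=0, rpm=0)
throttle_to(10186): rpm ← 10186
set_airspeed(77.36): V ← 77.36 m/s
set_airspeed(9.79): V ← 9.79 m/s
adjust_airspeed(-4.05): V ← 9.79 -4.05 = 5.74 m/s
set_airspeed(40.45): V ← 40.45 m/s
final state: V = 40.45 m/s, rpm = 10186 → n = rpm/60 = 169.766667 rev/s
target J* = 1.1225; solve J* = V/(n·D) for n: n = V/(J*·D) = 40.45/(1.1225 × 0.915) = 39.383207 rev/s
rpm = 60·n = 2362.992442

rpm = 2362.99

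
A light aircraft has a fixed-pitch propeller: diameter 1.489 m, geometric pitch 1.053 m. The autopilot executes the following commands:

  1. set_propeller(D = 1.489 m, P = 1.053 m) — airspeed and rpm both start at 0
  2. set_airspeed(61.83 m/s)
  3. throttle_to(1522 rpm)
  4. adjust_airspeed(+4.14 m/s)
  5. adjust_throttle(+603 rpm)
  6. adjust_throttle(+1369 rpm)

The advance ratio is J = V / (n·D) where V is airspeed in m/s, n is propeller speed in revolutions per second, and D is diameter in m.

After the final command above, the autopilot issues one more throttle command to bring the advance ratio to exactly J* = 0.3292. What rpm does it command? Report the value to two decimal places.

set_propeller: D = 1.489 m, P = 1.053 m (p = P/D = 0.707186); state ← (V=0, rpm=0)
set_airspeed(61.83): V ← 61.83 m/s
throttle_to(1522): rpm ← 1522
adjust_airspeed(+4.14): V ← 61.83 +4.14 = 65.97 m/s
adjust_throttle(+603): rpm ← 1522 +603 = 2125
adjust_throttle(+1369): rpm ← 2125 +1369 = 3494
final state: V = 65.97 m/s, rpm = 3494 → n = rpm/60 = 58.233333 rev/s
target J* = 0.3292; solve J* = V/(n·D) for n: n = V/(J*·D) = 65.97/(0.3292 × 1.489) = 134.583544 rev/s
rpm = 60·n = 8075.012628

rpm = 8075.01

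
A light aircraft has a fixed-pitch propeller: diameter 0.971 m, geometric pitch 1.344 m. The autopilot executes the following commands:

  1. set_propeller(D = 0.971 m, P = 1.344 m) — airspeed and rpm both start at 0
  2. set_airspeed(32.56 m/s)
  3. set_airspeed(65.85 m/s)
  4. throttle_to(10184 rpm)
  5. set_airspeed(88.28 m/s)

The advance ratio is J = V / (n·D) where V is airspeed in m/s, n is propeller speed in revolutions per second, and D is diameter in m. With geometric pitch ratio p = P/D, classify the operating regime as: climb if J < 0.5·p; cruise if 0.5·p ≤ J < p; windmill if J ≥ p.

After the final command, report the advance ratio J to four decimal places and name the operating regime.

J = 0.5356, regime = climb

set_propeller: D = 0.971 m, P = 1.344 m (p = P/D = 1.384140); state ← (V=0, rpm=0)
set_airspeed(32.56): V ← 32.56 m/s
set_airspeed(65.85): V ← 65.85 m/s
throttle_to(10184): rpm ← 10184
set_airspeed(88.28): V ← 88.28 m/s
final state: V = 88.28 m/s, rpm = 10184 → n = rpm/60 = 169.733333 rev/s
J = V / (n·D) = 88.28 / (169.733333 × 0.971) = 0.535644
regime bands: climb J<0.6921 | cruise [0.6921, 1.3841) | windmill J≥1.3841
J = 0.5356 → climb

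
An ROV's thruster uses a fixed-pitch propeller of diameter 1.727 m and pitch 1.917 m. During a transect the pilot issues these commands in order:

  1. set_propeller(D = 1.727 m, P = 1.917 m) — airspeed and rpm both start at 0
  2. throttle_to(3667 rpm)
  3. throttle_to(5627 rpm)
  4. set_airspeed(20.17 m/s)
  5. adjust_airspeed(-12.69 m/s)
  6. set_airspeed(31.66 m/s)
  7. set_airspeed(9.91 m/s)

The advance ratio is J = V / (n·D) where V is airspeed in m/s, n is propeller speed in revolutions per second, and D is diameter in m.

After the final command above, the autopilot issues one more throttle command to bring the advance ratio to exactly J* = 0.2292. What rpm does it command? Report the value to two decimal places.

rpm = 1502.17

set_propeller: D = 1.727 m, P = 1.917 m (p = P/D = 1.110017); state ← (V=0, rpm=0)
throttle_to(3667): rpm ← 3667
throttle_to(5627): rpm ← 5627
set_airspeed(20.17): V ← 20.17 m/s
adjust_airspeed(-12.69): V ← 20.17 -12.69 = 7.48 m/s
set_airspeed(31.66): V ← 31.66 m/s
set_airspeed(9.91): V ← 9.91 m/s
final state: V = 9.91 m/s, rpm = 5627 → n = rpm/60 = 93.783333 rev/s
target J* = 0.2292; solve J* = V/(n·D) for n: n = V/(J*·D) = 9.91/(0.2292 × 1.727) = 25.036102 rev/s
rpm = 60·n = 1502.166090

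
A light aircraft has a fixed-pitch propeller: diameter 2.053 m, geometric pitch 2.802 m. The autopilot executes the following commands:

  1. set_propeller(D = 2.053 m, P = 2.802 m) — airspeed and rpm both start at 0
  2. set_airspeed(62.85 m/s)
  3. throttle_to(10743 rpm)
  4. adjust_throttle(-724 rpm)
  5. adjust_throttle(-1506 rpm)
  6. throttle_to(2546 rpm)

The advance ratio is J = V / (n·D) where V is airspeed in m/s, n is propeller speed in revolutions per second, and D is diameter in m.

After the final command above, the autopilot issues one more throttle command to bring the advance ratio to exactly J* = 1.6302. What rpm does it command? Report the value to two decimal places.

set_propeller: D = 2.053 m, P = 2.802 m (p = P/D = 1.364832); state ← (V=0, rpm=0)
set_airspeed(62.85): V ← 62.85 m/s
throttle_to(10743): rpm ← 10743
adjust_throttle(-724): rpm ← 10743 -724 = 10019
adjust_throttle(-1506): rpm ← 10019 -1506 = 8513
throttle_to(2546): rpm ← 2546
final state: V = 62.85 m/s, rpm = 2546 → n = rpm/60 = 42.433333 rev/s
target J* = 1.6302; solve J* = V/(n·D) for n: n = V/(J*·D) = 62.85/(1.6302 × 2.053) = 18.779129 rev/s
rpm = 60·n = 1126.747736

rpm = 1126.75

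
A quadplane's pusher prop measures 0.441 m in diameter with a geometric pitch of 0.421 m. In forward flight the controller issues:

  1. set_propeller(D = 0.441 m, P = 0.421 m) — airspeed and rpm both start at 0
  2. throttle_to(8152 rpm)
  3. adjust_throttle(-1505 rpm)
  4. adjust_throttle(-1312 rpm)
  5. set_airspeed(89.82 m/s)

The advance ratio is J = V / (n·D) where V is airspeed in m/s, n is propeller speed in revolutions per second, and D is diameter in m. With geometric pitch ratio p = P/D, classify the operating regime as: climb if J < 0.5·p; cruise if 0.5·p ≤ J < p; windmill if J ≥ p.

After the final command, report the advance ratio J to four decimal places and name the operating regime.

J = 2.2906, regime = windmill

set_propeller: D = 0.441 m, P = 0.421 m (p = P/D = 0.954649); state ← (V=0, rpm=0)
throttle_to(8152): rpm ← 8152
adjust_throttle(-1505): rpm ← 8152 -1505 = 6647
adjust_throttle(-1312): rpm ← 6647 -1312 = 5335
set_airspeed(89.82): V ← 89.82 m/s
final state: V = 89.82 m/s, rpm = 5335 → n = rpm/60 = 88.916667 rev/s
J = V / (n·D) = 89.82 / (88.916667 × 0.441) = 2.290611
regime bands: climb J<0.4773 | cruise [0.4773, 0.9546) | windmill J≥0.9546
J = 2.2906 → windmill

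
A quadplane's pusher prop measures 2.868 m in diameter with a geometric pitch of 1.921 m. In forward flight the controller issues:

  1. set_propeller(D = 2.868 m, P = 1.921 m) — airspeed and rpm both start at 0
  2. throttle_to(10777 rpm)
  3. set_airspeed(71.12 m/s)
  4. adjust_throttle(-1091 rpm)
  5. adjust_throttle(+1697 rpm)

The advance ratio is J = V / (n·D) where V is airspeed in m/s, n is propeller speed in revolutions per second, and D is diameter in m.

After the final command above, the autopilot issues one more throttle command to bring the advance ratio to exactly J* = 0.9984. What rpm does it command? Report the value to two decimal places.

rpm = 1490.25

set_propeller: D = 2.868 m, P = 1.921 m (p = P/D = 0.669805); state ← (V=0, rpm=0)
throttle_to(10777): rpm ← 10777
set_airspeed(71.12): V ← 71.12 m/s
adjust_throttle(-1091): rpm ← 10777 -1091 = 9686
adjust_throttle(+1697): rpm ← 9686 +1697 = 11383
final state: V = 71.12 m/s, rpm = 11383 → n = rpm/60 = 189.716667 rev/s
target J* = 0.9984; solve J* = V/(n·D) for n: n = V/(J*·D) = 71.12/(0.9984 × 2.868) = 24.837508 rev/s
rpm = 60·n = 1490.250510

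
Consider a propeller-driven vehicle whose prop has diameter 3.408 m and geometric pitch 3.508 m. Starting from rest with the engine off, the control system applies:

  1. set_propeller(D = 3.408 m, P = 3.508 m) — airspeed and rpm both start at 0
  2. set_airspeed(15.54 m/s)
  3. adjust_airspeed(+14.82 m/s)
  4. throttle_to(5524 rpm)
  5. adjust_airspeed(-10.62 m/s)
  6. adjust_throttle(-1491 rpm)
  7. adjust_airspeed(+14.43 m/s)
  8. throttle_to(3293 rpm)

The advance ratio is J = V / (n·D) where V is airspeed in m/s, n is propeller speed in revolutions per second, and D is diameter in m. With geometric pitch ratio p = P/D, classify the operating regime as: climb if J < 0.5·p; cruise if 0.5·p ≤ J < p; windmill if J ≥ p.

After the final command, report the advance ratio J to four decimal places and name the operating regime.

J = 0.1827, regime = climb

set_propeller: D = 3.408 m, P = 3.508 m (p = P/D = 1.029343); state ← (V=0, rpm=0)
set_airspeed(15.54): V ← 15.54 m/s
adjust_airspeed(+14.82): V ← 15.54 +14.82 = 30.36 m/s
throttle_to(5524): rpm ← 5524
adjust_airspeed(-10.62): V ← 30.36 -10.62 = 19.74 m/s
adjust_throttle(-1491): rpm ← 5524 -1491 = 4033
adjust_airspeed(+14.43): V ← 19.74 +14.43 = 34.17 m/s
throttle_to(3293): rpm ← 3293
final state: V = 34.17 m/s, rpm = 3293 → n = rpm/60 = 54.883333 rev/s
J = V / (n·D) = 34.17 / (54.883333 × 3.408) = 0.182686
regime bands: climb J<0.5147 | cruise [0.5147, 1.0293) | windmill J≥1.0293
J = 0.1827 → climb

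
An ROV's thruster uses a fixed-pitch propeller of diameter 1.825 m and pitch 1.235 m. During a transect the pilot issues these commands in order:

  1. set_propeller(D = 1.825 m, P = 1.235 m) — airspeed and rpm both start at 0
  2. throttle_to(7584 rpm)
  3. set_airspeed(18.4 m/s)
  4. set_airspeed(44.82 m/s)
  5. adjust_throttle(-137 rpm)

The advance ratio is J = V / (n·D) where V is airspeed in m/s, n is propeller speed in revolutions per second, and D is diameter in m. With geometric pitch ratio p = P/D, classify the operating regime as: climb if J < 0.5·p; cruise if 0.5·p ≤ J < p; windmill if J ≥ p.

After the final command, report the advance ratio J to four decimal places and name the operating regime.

J = 0.1979, regime = climb

set_propeller: D = 1.825 m, P = 1.235 m (p = P/D = 0.676712); state ← (V=0, rpm=0)
throttle_to(7584): rpm ← 7584
set_airspeed(18.4): V ← 18.4 m/s
set_airspeed(44.82): V ← 44.82 m/s
adjust_throttle(-137): rpm ← 7584 -137 = 7447
final state: V = 44.82 m/s, rpm = 7447 → n = rpm/60 = 124.116667 rev/s
J = V / (n·D) = 44.82 / (124.116667 × 1.825) = 0.197870
regime bands: climb J<0.3384 | cruise [0.3384, 0.6767) | windmill J≥0.6767
J = 0.1979 → climb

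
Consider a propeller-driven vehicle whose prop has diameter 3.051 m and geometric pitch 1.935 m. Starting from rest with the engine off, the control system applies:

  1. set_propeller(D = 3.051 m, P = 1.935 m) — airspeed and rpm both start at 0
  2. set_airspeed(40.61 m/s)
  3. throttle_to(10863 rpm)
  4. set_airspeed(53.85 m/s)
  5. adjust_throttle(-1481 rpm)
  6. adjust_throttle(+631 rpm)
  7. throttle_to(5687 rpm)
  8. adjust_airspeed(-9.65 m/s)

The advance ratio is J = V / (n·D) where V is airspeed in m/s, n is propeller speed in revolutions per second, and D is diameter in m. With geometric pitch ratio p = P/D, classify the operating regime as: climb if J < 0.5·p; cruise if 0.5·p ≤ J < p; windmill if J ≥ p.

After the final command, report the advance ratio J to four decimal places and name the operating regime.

J = 0.1528, regime = climb

set_propeller: D = 3.051 m, P = 1.935 m (p = P/D = 0.634218); state ← (V=0, rpm=0)
set_airspeed(40.61): V ← 40.61 m/s
throttle_to(10863): rpm ← 10863
set_airspeed(53.85): V ← 53.85 m/s
adjust_throttle(-1481): rpm ← 10863 -1481 = 9382
adjust_throttle(+631): rpm ← 9382 +631 = 10013
throttle_to(5687): rpm ← 5687
adjust_airspeed(-9.65): V ← 53.85 -9.65 = 44.2 m/s
final state: V = 44.2 m/s, rpm = 5687 → n = rpm/60 = 94.783333 rev/s
J = V / (n·D) = 44.2 / (94.783333 × 3.051) = 0.152844
regime bands: climb J<0.3171 | cruise [0.3171, 0.6342) | windmill J≥0.6342
J = 0.1528 → climb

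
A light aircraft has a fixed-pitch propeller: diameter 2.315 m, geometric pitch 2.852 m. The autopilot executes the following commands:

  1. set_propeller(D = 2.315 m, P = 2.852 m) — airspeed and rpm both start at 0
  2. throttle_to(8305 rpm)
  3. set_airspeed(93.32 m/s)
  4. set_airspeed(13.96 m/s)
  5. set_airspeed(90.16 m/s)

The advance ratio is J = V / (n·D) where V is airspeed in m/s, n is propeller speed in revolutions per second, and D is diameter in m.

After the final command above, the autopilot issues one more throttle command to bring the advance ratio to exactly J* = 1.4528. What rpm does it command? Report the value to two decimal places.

set_propeller: D = 2.315 m, P = 2.852 m (p = P/D = 1.231965); state ← (V=0, rpm=0)
throttle_to(8305): rpm ← 8305
set_airspeed(93.32): V ← 93.32 m/s
set_airspeed(13.96): V ← 13.96 m/s
set_airspeed(90.16): V ← 90.16 m/s
final state: V = 90.16 m/s, rpm = 8305 → n = rpm/60 = 138.416667 rev/s
target J* = 1.4528; solve J* = V/(n·D) for n: n = V/(J*·D) = 90.16/(1.4528 × 2.315) = 26.807547 rev/s
rpm = 60·n = 1608.452822

rpm = 1608.45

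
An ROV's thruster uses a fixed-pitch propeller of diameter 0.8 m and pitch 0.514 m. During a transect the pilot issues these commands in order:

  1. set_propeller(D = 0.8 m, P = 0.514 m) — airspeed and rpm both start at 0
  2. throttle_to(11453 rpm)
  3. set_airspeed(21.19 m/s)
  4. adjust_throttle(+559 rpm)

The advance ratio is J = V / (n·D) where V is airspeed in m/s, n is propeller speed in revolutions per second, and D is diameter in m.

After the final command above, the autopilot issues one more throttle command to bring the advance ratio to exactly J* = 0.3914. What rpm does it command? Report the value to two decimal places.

rpm = 4060.42

set_propeller: D = 0.8 m, P = 0.514 m (p = P/D = 0.642500); state ← (V=0, rpm=0)
throttle_to(11453): rpm ← 11453
set_airspeed(21.19): V ← 21.19 m/s
adjust_throttle(+559): rpm ← 11453 +559 = 12012
final state: V = 21.19 m/s, rpm = 12012 → n = rpm/60 = 200.200000 rev/s
target J* = 0.3914; solve J* = V/(n·D) for n: n = V/(J*·D) = 21.19/(0.3914 × 0.8) = 67.673735 rev/s
rpm = 60·n = 4060.424119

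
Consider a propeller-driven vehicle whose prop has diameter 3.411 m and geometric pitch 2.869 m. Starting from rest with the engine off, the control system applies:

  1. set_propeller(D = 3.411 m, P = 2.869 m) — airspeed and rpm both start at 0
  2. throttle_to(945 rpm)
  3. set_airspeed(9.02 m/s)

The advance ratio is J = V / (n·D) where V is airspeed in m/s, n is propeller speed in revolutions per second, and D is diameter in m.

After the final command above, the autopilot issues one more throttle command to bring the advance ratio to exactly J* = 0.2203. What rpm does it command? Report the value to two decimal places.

rpm = 720.21

set_propeller: D = 3.411 m, P = 2.869 m (p = P/D = 0.841102); state ← (V=0, rpm=0)
throttle_to(945): rpm ← 945
set_airspeed(9.02): V ← 9.02 m/s
final state: V = 9.02 m/s, rpm = 945 → n = rpm/60 = 15.750000 rev/s
target J* = 0.2203; solve J* = V/(n·D) for n: n = V/(J*·D) = 9.02/(0.2203 × 3.411) = 12.003567 rev/s
rpm = 60·n = 720.214020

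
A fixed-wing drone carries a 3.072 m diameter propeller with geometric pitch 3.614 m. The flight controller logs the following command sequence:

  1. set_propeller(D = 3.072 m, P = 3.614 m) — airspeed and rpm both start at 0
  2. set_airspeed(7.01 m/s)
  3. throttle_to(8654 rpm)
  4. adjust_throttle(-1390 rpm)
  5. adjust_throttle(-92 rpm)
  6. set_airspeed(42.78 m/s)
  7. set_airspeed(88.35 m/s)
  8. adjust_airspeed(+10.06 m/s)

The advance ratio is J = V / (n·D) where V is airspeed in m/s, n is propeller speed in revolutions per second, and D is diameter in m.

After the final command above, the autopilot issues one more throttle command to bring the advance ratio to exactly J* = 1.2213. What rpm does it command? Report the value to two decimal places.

set_propeller: D = 3.072 m, P = 3.614 m (p = P/D = 1.176432); state ← (V=0, rpm=0)
set_airspeed(7.01): V ← 7.01 m/s
throttle_to(8654): rpm ← 8654
adjust_throttle(-1390): rpm ← 8654 -1390 = 7264
adjust_throttle(-92): rpm ← 7264 -92 = 7172
set_airspeed(42.78): V ← 42.78 m/s
set_airspeed(88.35): V ← 88.35 m/s
adjust_airspeed(+10.06): V ← 88.35 +10.06 = 98.41 m/s
final state: V = 98.41 m/s, rpm = 7172 → n = rpm/60 = 119.533333 rev/s
target J* = 1.2213; solve J* = V/(n·D) for n: n = V/(J*·D) = 98.41/(1.2213 × 3.072) = 26.229841 rev/s
rpm = 60·n = 1573.790479

rpm = 1573.79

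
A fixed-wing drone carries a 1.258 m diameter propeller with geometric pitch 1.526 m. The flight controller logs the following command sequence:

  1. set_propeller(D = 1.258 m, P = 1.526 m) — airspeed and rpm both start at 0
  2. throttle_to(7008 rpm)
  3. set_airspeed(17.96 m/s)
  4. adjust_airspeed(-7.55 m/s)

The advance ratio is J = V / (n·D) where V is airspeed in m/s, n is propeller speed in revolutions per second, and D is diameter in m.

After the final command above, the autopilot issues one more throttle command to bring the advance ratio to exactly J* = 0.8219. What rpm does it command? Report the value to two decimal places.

set_propeller: D = 1.258 m, P = 1.526 m (p = P/D = 1.213037); state ← (V=0, rpm=0)
throttle_to(7008): rpm ← 7008
set_airspeed(17.96): V ← 17.96 m/s
adjust_airspeed(-7.55): V ← 17.96 -7.55 = 10.41 m/s
final state: V = 10.41 m/s, rpm = 7008 → n = rpm/60 = 116.800000 rev/s
target J* = 0.8219; solve J* = V/(n·D) for n: n = V/(J*·D) = 10.41/(0.8219 × 1.258) = 10.068183 rev/s
rpm = 60·n = 604.090990

rpm = 604.09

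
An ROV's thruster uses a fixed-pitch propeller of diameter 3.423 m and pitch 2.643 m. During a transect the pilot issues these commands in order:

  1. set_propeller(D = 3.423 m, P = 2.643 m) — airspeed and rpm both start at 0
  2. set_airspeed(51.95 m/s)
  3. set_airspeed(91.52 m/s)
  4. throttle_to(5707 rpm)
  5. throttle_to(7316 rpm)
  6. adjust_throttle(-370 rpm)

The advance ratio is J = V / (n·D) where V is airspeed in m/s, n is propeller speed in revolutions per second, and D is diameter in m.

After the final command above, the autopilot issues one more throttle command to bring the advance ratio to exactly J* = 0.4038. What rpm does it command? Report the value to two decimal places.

rpm = 3972.78

set_propeller: D = 3.423 m, P = 2.643 m (p = P/D = 0.772130); state ← (V=0, rpm=0)
set_airspeed(51.95): V ← 51.95 m/s
set_airspeed(91.52): V ← 91.52 m/s
throttle_to(5707): rpm ← 5707
throttle_to(7316): rpm ← 7316
adjust_throttle(-370): rpm ← 7316 -370 = 6946
final state: V = 91.52 m/s, rpm = 6946 → n = rpm/60 = 115.766667 rev/s
target J* = 0.4038; solve J* = V/(n·D) for n: n = V/(J*·D) = 91.52/(0.4038 × 3.423) = 66.212929 rev/s
rpm = 60·n = 3972.775721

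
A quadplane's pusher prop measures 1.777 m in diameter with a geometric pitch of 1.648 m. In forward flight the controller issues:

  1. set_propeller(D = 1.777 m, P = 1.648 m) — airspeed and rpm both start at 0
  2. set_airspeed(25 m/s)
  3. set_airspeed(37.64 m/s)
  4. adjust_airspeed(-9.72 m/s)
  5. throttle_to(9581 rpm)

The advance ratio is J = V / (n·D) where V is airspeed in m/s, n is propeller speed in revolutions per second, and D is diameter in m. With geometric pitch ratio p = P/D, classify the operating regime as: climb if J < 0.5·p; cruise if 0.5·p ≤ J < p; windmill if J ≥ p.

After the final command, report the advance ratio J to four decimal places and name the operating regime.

set_propeller: D = 1.777 m, P = 1.648 m (p = P/D = 0.927406); state ← (V=0, rpm=0)
set_airspeed(25): V ← 25 m/s
set_airspeed(37.64): V ← 37.64 m/s
adjust_airspeed(-9.72): V ← 37.64 -9.72 = 27.92 m/s
throttle_to(9581): rpm ← 9581
final state: V = 27.92 m/s, rpm = 9581 → n = rpm/60 = 159.683333 rev/s
J = V / (n·D) = 27.92 / (159.683333 × 1.777) = 0.098394
regime bands: climb J<0.4637 | cruise [0.4637, 0.9274) | windmill J≥0.9274
J = 0.0984 → climb

J = 0.0984, regime = climb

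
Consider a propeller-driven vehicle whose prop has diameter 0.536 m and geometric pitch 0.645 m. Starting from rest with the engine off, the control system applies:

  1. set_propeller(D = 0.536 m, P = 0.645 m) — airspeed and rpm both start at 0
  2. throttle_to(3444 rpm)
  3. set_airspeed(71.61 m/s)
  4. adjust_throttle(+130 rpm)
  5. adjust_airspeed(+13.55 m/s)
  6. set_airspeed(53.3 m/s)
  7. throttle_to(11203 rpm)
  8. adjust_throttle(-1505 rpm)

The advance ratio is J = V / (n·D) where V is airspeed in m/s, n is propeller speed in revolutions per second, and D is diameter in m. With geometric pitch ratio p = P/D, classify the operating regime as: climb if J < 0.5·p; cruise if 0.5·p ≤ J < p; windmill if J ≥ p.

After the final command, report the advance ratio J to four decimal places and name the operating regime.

set_propeller: D = 0.536 m, P = 0.645 m (p = P/D = 1.203358); state ← (V=0, rpm=0)
throttle_to(3444): rpm ← 3444
set_airspeed(71.61): V ← 71.61 m/s
adjust_throttle(+130): rpm ← 3444 +130 = 3574
adjust_airspeed(+13.55): V ← 71.61 +13.55 = 85.16 m/s
set_airspeed(53.3): V ← 53.3 m/s
throttle_to(11203): rpm ← 11203
adjust_throttle(-1505): rpm ← 11203 -1505 = 9698
final state: V = 53.3 m/s, rpm = 9698 → n = rpm/60 = 161.633333 rev/s
J = V / (n·D) = 53.3 / (161.633333 × 0.536) = 0.615221
regime bands: climb J<0.6017 | cruise [0.6017, 1.2034) | windmill J≥1.2034
J = 0.6152 → cruise

J = 0.6152, regime = cruise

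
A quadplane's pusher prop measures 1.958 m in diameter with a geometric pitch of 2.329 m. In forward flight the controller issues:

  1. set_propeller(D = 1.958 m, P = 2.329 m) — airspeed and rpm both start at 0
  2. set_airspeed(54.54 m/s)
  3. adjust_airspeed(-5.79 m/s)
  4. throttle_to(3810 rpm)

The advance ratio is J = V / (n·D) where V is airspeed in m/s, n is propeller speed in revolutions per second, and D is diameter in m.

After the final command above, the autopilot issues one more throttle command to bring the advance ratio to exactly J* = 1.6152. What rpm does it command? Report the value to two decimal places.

rpm = 924.88

set_propeller: D = 1.958 m, P = 2.329 m (p = P/D = 1.189479); state ← (V=0, rpm=0)
set_airspeed(54.54): V ← 54.54 m/s
adjust_airspeed(-5.79): V ← 54.54 -5.79 = 48.75 m/s
throttle_to(3810): rpm ← 3810
final state: V = 48.75 m/s, rpm = 3810 → n = rpm/60 = 63.500000 rev/s
target J* = 1.6152; solve J* = V/(n·D) for n: n = V/(J*·D) = 48.75/(1.6152 × 1.958) = 15.414720 rev/s
rpm = 60·n = 924.883171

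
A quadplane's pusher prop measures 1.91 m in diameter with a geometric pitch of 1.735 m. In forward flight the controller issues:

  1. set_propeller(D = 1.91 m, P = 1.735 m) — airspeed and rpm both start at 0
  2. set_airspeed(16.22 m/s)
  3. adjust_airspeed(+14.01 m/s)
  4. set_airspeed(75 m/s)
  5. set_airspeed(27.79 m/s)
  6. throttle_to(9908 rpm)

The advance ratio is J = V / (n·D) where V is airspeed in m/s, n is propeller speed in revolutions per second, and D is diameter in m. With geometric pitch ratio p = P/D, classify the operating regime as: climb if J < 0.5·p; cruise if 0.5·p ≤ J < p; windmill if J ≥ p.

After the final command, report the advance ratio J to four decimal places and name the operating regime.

J = 0.0881, regime = climb

set_propeller: D = 1.91 m, P = 1.735 m (p = P/D = 0.908377); state ← (V=0, rpm=0)
set_airspeed(16.22): V ← 16.22 m/s
adjust_airspeed(+14.01): V ← 16.22 +14.01 = 30.23 m/s
set_airspeed(75): V ← 75 m/s
set_airspeed(27.79): V ← 27.79 m/s
throttle_to(9908): rpm ← 9908
final state: V = 27.79 m/s, rpm = 9908 → n = rpm/60 = 165.133333 rev/s
J = V / (n·D) = 27.79 / (165.133333 × 1.91) = 0.088109
regime bands: climb J<0.4542 | cruise [0.4542, 0.9084) | windmill J≥0.9084
J = 0.0881 → climb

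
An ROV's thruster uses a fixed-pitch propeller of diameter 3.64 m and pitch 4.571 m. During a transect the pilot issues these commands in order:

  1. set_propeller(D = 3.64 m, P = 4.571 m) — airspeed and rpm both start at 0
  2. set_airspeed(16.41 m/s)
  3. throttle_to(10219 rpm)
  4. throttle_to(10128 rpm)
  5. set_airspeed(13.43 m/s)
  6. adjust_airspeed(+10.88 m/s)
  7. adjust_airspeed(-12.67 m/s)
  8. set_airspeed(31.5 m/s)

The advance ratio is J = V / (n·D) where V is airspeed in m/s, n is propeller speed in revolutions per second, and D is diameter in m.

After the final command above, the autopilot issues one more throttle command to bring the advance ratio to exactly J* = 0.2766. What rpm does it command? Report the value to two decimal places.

set_propeller: D = 3.64 m, P = 4.571 m (p = P/D = 1.255769); state ← (V=0, rpm=0)
set_airspeed(16.41): V ← 16.41 m/s
throttle_to(10219): rpm ← 10219
throttle_to(10128): rpm ← 10128
set_airspeed(13.43): V ← 13.43 m/s
adjust_airspeed(+10.88): V ← 13.43 +10.88 = 24.31 m/s
adjust_airspeed(-12.67): V ← 24.31 -12.67 = 11.64 m/s
set_airspeed(31.5): V ← 31.5 m/s
final state: V = 31.5 m/s, rpm = 10128 → n = rpm/60 = 168.800000 rev/s
target J* = 0.2766; solve J* = V/(n·D) for n: n = V/(J*·D) = 31.5/(0.2766 × 3.64) = 31.286501 rev/s
rpm = 60·n = 1877.190055

rpm = 1877.19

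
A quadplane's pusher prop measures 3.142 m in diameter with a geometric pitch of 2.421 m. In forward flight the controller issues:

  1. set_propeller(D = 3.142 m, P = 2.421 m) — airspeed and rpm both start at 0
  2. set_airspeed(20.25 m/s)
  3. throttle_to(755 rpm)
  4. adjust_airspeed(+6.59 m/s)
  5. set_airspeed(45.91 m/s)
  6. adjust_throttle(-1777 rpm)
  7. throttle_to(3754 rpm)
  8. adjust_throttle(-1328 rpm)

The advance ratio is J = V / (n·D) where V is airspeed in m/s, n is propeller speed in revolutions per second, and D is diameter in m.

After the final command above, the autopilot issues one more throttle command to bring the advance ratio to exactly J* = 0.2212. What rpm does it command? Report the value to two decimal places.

rpm = 3963.39

set_propeller: D = 3.142 m, P = 2.421 m (p = P/D = 0.770528); state ← (V=0, rpm=0)
set_airspeed(20.25): V ← 20.25 m/s
throttle_to(755): rpm ← 755
adjust_airspeed(+6.59): V ← 20.25 +6.59 = 26.84 m/s
set_airspeed(45.91): V ← 45.91 m/s
adjust_throttle(-1777): rpm ← 755 -1777 = -1022
throttle_to(3754): rpm ← 3754
adjust_throttle(-1328): rpm ← 3754 -1328 = 2426
final state: V = 45.91 m/s, rpm = 2426 → n = rpm/60 = 40.433333 rev/s
target J* = 0.2212; solve J* = V/(n·D) for n: n = V/(J*·D) = 45.91/(0.2212 × 3.142) = 66.056565 rev/s
rpm = 60·n = 3963.393929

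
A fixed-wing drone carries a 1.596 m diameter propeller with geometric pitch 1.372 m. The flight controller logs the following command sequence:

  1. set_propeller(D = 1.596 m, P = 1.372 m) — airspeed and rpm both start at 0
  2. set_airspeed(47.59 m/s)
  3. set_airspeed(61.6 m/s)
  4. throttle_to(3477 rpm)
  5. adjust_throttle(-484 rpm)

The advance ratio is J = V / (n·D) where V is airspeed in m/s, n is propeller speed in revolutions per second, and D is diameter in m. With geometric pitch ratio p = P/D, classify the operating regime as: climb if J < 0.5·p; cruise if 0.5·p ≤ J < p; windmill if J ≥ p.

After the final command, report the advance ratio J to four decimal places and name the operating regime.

set_propeller: D = 1.596 m, P = 1.372 m (p = P/D = 0.859649); state ← (V=0, rpm=0)
set_airspeed(47.59): V ← 47.59 m/s
set_airspeed(61.6): V ← 61.6 m/s
throttle_to(3477): rpm ← 3477
adjust_throttle(-484): rpm ← 3477 -484 = 2993
final state: V = 61.6 m/s, rpm = 2993 → n = rpm/60 = 49.883333 rev/s
J = V / (n·D) = 61.6 / (49.883333 × 1.596) = 0.773735
regime bands: climb J<0.4298 | cruise [0.4298, 0.8596) | windmill J≥0.8596
J = 0.7737 → cruise

J = 0.7737, regime = cruise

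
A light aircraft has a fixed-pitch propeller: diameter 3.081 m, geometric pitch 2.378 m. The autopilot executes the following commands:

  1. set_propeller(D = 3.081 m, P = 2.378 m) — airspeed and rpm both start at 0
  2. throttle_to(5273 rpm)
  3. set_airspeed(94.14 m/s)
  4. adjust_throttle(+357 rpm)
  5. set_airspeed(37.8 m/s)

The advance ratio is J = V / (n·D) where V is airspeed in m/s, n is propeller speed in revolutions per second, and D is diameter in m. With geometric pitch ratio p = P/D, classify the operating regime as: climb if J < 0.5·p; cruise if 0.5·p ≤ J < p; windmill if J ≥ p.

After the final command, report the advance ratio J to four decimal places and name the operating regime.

J = 0.1308, regime = climb

set_propeller: D = 3.081 m, P = 2.378 m (p = P/D = 0.771827); state ← (V=0, rpm=0)
throttle_to(5273): rpm ← 5273
set_airspeed(94.14): V ← 94.14 m/s
adjust_throttle(+357): rpm ← 5273 +357 = 5630
set_airspeed(37.8): V ← 37.8 m/s
final state: V = 37.8 m/s, rpm = 5630 → n = rpm/60 = 93.833333 rev/s
J = V / (n·D) = 37.8 / (93.833333 × 3.081) = 0.130750
regime bands: climb J<0.3859 | cruise [0.3859, 0.7718) | windmill J≥0.7718
J = 0.1308 → climb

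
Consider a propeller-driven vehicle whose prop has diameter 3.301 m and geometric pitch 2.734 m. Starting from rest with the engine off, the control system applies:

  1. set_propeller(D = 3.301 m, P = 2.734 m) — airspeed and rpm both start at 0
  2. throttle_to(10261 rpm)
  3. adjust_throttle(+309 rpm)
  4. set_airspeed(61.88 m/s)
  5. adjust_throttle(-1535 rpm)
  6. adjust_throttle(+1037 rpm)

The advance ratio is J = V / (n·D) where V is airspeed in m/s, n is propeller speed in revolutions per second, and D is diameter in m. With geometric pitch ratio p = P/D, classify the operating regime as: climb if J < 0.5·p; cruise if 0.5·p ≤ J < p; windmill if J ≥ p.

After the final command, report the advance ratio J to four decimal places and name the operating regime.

J = 0.1117, regime = climb

set_propeller: D = 3.301 m, P = 2.734 m (p = P/D = 0.828234); state ← (V=0, rpm=0)
throttle_to(10261): rpm ← 10261
adjust_throttle(+309): rpm ← 10261 +309 = 10570
set_airspeed(61.88): V ← 61.88 m/s
adjust_throttle(-1535): rpm ← 10570 -1535 = 9035
adjust_throttle(+1037): rpm ← 9035 +1037 = 10072
final state: V = 61.88 m/s, rpm = 10072 → n = rpm/60 = 167.866667 rev/s
J = V / (n·D) = 61.88 / (167.866667 × 3.301) = 0.111671
regime bands: climb J<0.4141 | cruise [0.4141, 0.8282) | windmill J≥0.8282
J = 0.1117 → climb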